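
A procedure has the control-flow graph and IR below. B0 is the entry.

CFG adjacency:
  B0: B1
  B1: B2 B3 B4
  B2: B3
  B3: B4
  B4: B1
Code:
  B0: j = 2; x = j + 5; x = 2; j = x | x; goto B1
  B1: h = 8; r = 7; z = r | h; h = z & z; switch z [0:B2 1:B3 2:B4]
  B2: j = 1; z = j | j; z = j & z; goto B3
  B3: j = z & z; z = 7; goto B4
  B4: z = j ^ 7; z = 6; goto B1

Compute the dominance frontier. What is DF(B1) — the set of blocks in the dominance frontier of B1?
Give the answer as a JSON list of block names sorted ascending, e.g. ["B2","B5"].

Answer: ["B1"]

Working:
idom tree: B1←B0 B2←B1 B3←B1 B4←B1
Dom∩ at merges:
  B1: preds {B0,B4}: {B0} ∩ {B0,B1,B4} = {B0}; idom=B0
  B3: preds {B1,B2}: {B0,B1} ∩ {B0,B1,B2} = {B0,B1}; idom=B1
  B4: preds {B1,B3}: {B0,B1} ∩ {B0,B1,B3} = {B0,B1}; idom=B1

DF walk-up:
  B1←B0: walk · to B0
  B1←B4: walk B4→B1 to B0
  B3←B1: walk · to B1
  B3←B2: walk B2 to B1
  B4←B1: walk · to B1
  B4←B3: walk B3 to B1
  DF(B0)=∅
  DF(B1)={B1}
  DF(B2)={B3}
  DF(B3)={B4}
  DF(B4)={B1}

DF(B1) = ["B1"]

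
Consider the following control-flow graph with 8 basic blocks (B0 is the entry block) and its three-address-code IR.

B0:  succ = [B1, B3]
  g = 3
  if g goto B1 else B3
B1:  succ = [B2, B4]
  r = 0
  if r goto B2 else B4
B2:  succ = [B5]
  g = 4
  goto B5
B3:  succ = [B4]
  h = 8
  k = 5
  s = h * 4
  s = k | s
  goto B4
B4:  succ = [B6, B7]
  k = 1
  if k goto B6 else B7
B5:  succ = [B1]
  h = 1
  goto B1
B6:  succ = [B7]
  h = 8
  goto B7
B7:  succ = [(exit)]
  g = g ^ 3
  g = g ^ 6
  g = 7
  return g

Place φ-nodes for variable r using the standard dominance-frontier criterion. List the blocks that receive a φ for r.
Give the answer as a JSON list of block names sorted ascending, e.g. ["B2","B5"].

idom tree: B1←B0 B2←B1 B3←B0 B4←B0 B5←B2 B6←B4 B7←B4
Dom at joins:
  B1: preds {B0,B5}: {B0} ∩ {B0,B1,B2,B5} = {B0}; idom=B0
  B4: preds {B1,B3}: {B0,B1} ∩ {B0,B3} = {B0}; idom=B0
  B7: preds {B4,B6}: {B0,B4} ∩ {B0,B4,B6} = {B0,B4}; idom=B4

Frontier:
  B1←B0: walk · to B0
  B1←B5: walk B5→B2→B1 to B0
  B4←B1: walk B1 to B0
  B4←B3: walk B3 to B0
  B7←B4: walk · to B4
  B7←B6: walk B6 to B4
  DF(B0)=∅
  DF(B1)={B1,B4}
  DF(B2)={B1}
  DF(B3)={B4}
  DF(B4)=∅
  DF(B5)={B1}
  DF(B6)={B7}
  DF(B7)=∅

φ for r: defs {B1}
  DF⁺ = {B1,B4}

Answer: ["B1", "B4"]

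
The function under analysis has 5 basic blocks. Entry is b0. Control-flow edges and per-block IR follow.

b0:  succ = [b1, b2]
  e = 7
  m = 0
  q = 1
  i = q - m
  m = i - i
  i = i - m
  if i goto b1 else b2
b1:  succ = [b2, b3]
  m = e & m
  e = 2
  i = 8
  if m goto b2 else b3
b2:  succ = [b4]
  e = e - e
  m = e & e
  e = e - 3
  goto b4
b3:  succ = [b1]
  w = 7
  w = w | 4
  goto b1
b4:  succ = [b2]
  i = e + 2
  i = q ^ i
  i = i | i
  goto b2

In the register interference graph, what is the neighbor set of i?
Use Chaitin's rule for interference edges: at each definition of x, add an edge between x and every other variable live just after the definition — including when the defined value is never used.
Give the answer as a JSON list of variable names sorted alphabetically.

Answer: ["e", "m", "q"]

Analysis:
Per-block:
  b0 def {e,i,m,q} use ∅
  b1 def {e,i,m} use {e,m}
  b2 def {e,m} use {e}
  b3 def {w} use ∅
  b4 def {i} use {e,q}

Live sets:
  live b0: ∅→{e,m,q}
  live b1: {e,m,q}→{e,m,q}
  live b2: {e,q}→{e,q}
  live b3: {e,m,q}→{e,m,q}
  live b4: {e,q}→{e,q}

Interfere edges:
  e — {i,m,q,w}
  i — {e,m,q}
  m — {e,i,q,w}
  q — {e,i,m,w}
  w — {e,m,q}

N(i) = ["e", "m", "q"]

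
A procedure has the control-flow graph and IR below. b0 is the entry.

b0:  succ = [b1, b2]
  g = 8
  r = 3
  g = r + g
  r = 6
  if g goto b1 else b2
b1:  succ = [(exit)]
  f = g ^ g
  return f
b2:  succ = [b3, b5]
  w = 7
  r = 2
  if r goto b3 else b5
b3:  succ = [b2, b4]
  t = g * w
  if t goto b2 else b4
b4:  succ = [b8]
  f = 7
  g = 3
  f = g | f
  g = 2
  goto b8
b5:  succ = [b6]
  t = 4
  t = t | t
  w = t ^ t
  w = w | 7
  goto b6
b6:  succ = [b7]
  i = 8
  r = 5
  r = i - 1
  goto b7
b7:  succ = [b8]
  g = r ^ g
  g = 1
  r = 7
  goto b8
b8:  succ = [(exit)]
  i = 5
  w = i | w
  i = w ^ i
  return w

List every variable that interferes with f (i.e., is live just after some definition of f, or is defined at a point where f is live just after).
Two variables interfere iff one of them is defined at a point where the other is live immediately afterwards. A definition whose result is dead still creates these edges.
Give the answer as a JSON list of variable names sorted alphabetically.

Block summaries:
  b0 def {g,r} use ∅
  b1 def {f} use {g}
  b2 def {r,w} use ∅
  b3 def {t} use {g,w}
  b4 def {f,g} use ∅
  b5 def {t,w} use ∅
  b6 def {i,r} use ∅
  b7 def {g,r} use {g,r}
  b8 def {i,w} use {w}

Backward fixpoint:
  b0 li=∅ lo={g}
  b1 li={g} lo=∅
  b2 li={g} lo={g,w}
  b3 li={g,w} lo={g,w}
  b4 li={w} lo={w}
  b5 li={g} lo={g,w}
  b6 li={g,w} lo={g,r,w}
  b7 li={g,r,w} lo={w}
  b8 li={w} lo=∅

Conflict graph:
  f↔{g,w}
  g↔{f,i,r,t,w}
  i↔{g,r,w}
  r↔{g,i,w}
  t↔{g,w}
  w↔{f,g,i,r,t}

N(f) = ["g", "w"]

Answer: ["g", "w"]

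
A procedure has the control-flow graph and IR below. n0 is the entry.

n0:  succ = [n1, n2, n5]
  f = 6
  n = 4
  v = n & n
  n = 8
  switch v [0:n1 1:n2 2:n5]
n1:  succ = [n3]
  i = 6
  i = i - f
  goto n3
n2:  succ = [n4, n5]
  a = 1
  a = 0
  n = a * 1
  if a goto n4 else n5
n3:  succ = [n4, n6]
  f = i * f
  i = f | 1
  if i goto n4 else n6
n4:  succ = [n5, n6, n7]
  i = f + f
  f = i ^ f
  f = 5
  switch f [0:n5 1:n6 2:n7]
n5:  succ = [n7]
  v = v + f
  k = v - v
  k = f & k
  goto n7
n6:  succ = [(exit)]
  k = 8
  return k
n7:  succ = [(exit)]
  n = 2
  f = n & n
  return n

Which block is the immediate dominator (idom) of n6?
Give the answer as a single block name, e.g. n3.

idom tree: n1←n0 n2←n0 n3←n1 n4←n0 n5←n0 n6←n0 n7←n0
Join-block Dom:
  n4: preds {n2,n3}: {n0,n2} ∩ {n0,n1,n3} = {n0}; idom=n0
  n5: preds {n0,n2,n4}: {n0} ∩ {n0,n2} ∩ {n0,n4} = {n0}; idom=n0
  n6: preds {n3,n4}: {n0,n1,n3} ∩ {n0,n4} = {n0}; idom=n0
  n7: preds {n4,n5}: {n0,n4} ∩ {n0,n5} = {n0}; idom=n0

idom(n6) = n0

Answer: n0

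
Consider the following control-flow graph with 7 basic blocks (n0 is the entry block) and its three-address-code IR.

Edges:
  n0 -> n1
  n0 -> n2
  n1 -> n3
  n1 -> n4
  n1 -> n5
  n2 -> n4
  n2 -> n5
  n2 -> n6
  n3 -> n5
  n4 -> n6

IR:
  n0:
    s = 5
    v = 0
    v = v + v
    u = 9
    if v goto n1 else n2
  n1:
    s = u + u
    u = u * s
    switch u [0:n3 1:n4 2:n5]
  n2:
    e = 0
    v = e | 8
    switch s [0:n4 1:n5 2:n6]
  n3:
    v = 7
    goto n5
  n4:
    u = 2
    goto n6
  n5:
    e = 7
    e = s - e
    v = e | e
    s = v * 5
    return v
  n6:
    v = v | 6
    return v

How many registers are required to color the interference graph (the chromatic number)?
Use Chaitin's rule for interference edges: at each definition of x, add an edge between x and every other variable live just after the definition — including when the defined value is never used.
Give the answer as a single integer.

def/use:
  n0 def {s,u,v} use ∅
  n1 def {s,u} use {u}
  n2 def {e,v} use {s}
  n3 def {v} use ∅
  n4 def {u} use ∅
  n5 def {e,s,v} use {s}
  n6 def {v} use {v}

Liveness:
  n0 li=∅ lo={s,u,v}
  n1 li={u,v} lo={s,v}
  n2 li={s} lo={s,v}
  n3 li={s} lo={s}
  n4 li={v} lo={v}
  n5 li={s} lo=∅
  n6 li={v} lo=∅

Conflict graph:
  e — {s}
  s — {e,u,v}
  u — {s,v}
  v — {s,u}

Registers:
  clique {s,u,v} ⇒ need ≥ 3
  assign e→c1 s→c0 u→c1 v→c2 — no edge inside a register ⇒ χ ≤ 3
  χ = 3

Answer: 3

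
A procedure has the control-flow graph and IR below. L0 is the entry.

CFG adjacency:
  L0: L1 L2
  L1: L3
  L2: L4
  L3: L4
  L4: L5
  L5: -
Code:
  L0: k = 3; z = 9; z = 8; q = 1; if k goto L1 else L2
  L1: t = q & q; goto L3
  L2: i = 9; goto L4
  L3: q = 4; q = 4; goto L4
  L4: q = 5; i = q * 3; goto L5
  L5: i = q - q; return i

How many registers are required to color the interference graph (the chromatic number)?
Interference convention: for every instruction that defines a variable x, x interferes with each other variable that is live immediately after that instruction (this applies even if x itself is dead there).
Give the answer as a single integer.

Answer: 2

Analysis:
Per-block:
  L0: {k,q,z} / ∅
  L1: {t} / {q}
  L2: {i} / ∅
  L3: {q} / ∅
  L4: {i,q} / ∅
  L5: {i} / {q}

Liveness:
  live L0: ∅→{q}
  live L1: {q}→∅
  live L2: ∅→∅
  live L3: ∅→∅
  live L4: ∅→{q}
  live L5: {q}→∅

Interference:
  i — {q}
  k — {q,z}
  q — {i,k}
  t — ∅
  z — {k}

Chromatic number:
  {i,q} pairwise interfere (2-clique) ⇒ χ ≥ 2
  assign i→R0 k→R0 q→R1 t→R0 z→R1 — no edge inside a register ⇒ χ ≤ 2
  χ = 2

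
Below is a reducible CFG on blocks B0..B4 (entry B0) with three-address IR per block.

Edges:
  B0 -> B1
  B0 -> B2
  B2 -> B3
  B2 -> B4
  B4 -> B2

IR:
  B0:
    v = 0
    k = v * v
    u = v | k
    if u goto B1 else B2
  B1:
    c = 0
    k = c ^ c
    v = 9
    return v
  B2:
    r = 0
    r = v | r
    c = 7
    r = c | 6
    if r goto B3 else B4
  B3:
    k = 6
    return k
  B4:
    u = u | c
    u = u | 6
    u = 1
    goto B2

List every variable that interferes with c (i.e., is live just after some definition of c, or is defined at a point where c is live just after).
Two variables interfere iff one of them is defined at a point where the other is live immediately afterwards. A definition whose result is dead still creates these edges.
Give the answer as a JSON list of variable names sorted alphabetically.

Answer: ["r", "u", "v"]

Analysis:
Per-block:
  B0 def {k,u,v} use ∅
  B1 def {c,k,v} use ∅
  B2 def {c,r} use {v}
  B3 def {k} use ∅
  B4 def {u} use {c,u}

Backward fixpoint:
  live B0: ∅→{u,v}
  live B1: ∅→∅
  live B2: {u,v}→{c,u,v}
  live B3: ∅→∅
  live B4: {c,u,v}→{u,v}

Interfere edges:
  c: {r,u,v}
  k: {v}
  r: {c,u,v}
  u: {c,r,v}
  v: {c,k,r,u}

N(c) = ["r", "u", "v"]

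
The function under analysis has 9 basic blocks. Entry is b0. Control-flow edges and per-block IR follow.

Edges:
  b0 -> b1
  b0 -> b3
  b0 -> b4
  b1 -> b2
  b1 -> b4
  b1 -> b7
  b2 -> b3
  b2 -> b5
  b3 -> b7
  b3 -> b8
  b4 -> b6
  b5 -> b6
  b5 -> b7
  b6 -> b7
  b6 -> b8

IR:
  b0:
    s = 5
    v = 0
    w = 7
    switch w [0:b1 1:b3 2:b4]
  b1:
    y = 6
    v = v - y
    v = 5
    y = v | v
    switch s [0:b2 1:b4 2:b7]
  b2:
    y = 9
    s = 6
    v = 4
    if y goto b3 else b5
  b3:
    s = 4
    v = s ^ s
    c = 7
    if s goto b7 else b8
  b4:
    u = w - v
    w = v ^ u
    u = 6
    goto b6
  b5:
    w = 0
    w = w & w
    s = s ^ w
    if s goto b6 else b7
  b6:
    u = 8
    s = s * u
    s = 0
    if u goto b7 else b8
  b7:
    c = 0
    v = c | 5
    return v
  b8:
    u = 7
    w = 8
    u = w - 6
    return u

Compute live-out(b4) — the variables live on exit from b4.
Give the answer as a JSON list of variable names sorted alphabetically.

Answer: ["s"]

Working:
Block summaries:
  b0 def {s,v,w} use ∅
  b1 def {v,y} use {s,v}
  b2 def {s,v,y} use ∅
  b3 def {c,s,v} use ∅
  b4 def {u,w} use {v,w}
  b5 def {s,w} use {s}
  b6 def {s,u} use {s}
  b7 def {c,v} use ∅
  b8 def {u,w} use ∅

Liveness:
  b0 li=∅ lo={s,v,w}
  b1 li={s,v,w} lo={s,v,w}
  b2 li=∅ lo={s}
  b3 li=∅ lo=∅
  b4 li={s,v,w} lo={s}
  b5 li={s} lo={s}
  b6 li={s} lo=∅
  b7 li=∅ lo=∅
  b8 li=∅ lo=∅

live-out(b4) = ["s"]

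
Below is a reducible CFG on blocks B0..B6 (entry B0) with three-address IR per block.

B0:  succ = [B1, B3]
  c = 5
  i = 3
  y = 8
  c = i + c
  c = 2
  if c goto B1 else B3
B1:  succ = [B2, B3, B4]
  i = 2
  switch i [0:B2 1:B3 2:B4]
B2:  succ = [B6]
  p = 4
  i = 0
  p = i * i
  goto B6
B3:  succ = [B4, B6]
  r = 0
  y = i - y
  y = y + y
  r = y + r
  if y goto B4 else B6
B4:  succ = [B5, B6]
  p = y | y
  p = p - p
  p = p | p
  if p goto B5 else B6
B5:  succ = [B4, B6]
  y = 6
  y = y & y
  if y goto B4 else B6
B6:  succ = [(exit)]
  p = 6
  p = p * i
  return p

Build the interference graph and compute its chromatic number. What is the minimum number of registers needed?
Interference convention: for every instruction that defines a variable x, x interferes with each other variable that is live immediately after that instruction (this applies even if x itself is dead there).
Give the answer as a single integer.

Per-block:
  B0 def {c,i,y} use ∅
  B1 def {i} use ∅
  B2 def {i,p} use ∅
  B3 def {r,y} use {i,y}
  B4 def {p} use {y}
  B5 def {y} use ∅
  B6 def {p} use {i}

Backward fixpoint:
  live B0: ∅→{i,y}
  live B1: {y}→{i,y}
  live B2: ∅→{i}
  live B3: {i,y}→{i,y}
  live B4: {i,y}→{i}
  live B5: {i}→{i,y}
  live B6: {i}→∅

Conflict graph:
  c — {i,y}
  i — {c,p,r,y}
  p — {i}
  r — {i,y}
  y — {c,i,r}

Chromatic number:
  clique {c,i,y} ⇒ need ≥ 3
  3-colouring: r0={i}  r1={p,y}  r2={c,r}
  χ = 3

Answer: 3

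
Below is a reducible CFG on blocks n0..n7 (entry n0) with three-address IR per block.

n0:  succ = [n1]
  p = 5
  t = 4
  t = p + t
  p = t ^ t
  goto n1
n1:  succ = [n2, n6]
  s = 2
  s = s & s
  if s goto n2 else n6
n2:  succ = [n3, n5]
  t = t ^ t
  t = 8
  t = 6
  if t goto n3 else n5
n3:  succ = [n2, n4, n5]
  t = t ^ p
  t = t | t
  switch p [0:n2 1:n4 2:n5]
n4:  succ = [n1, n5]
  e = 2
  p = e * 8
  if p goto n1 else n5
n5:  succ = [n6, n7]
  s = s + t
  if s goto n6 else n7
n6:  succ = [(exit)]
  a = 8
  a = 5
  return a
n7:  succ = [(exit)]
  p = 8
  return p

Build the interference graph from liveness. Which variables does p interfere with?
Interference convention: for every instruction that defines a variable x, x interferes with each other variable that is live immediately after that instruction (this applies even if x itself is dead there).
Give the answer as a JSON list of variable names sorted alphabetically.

Block summaries:
  n0 def {p,t} use ∅
  n1 def {s} use ∅
  n2 def {t} use {t}
  n3 def {t} use {p,t}
  n4 def {e,p} use ∅
  n5 def {s} use {s,t}
  n6 def {a} use ∅
  n7 def {p} use ∅

Backward fixpoint:
  live n0: ∅→{p,t}
  live n1: {p,t}→{p,s,t}
  live n2: {p,s,t}→{p,s,t}
  live n3: {p,s,t}→{p,s,t}
  live n4: {s,t}→{p,s,t}
  live n5: {s,t}→∅
  live n6: ∅→∅
  live n7: ∅→∅

Interfere edges:
  a↔∅
  e↔{s,t}
  p↔{s,t}
  s↔{e,p,t}
  t↔{e,p,s}

N(p) = ["s", "t"]

Answer: ["s", "t"]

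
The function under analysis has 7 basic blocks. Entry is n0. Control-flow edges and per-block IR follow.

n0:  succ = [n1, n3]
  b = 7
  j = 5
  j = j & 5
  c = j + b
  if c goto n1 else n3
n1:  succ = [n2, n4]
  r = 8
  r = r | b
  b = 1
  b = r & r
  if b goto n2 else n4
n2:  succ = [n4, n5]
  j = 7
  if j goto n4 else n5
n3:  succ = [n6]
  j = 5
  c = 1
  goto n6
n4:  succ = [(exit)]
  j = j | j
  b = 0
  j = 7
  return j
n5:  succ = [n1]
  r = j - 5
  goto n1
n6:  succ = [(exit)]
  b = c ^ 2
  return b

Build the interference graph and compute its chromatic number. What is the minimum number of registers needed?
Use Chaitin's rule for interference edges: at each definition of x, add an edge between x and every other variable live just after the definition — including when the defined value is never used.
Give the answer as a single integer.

Block summaries:
  n0 def {b,c,j} use ∅
  n1 def {b,r} use {b}
  n2 def {j} use ∅
  n3 def {c,j} use ∅
  n4 def {b,j} use {j}
  n5 def {r} use {j}
  n6 def {b} use {c}

Live sets:
  n0: in=∅ out={b,j}
  n1: in={b,j} out={b,j}
  n2: in={b} out={b,j}
  n3: in=∅ out={c}
  n4: in={j} out=∅
  n5: in={b,j} out={b,j}
  n6: in={c} out=∅

Conflict graph:
  b: {c,j,r}
  c: {b,j}
  j: {b,c,r}
  r: {b,j}

Registers:
  {b,c,j} pairwise interfere (3-clique) ⇒ χ ≥ 3
  3-colouring: c0={b}  c1={j}  c2={c,r}
  χ = 3

Answer: 3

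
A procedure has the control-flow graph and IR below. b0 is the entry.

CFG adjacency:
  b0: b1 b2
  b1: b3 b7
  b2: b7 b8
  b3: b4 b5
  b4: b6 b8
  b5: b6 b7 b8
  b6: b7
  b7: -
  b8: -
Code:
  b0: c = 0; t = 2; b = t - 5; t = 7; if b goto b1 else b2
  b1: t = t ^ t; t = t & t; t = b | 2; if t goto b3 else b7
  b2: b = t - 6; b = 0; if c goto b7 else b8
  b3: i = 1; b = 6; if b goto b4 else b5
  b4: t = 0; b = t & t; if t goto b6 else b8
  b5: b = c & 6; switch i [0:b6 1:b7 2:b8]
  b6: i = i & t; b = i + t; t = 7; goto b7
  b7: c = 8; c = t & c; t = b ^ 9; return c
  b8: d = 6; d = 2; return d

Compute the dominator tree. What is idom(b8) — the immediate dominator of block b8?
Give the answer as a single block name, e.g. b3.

idom tree: b1←b0 b2←b0 b3←b1 b4←b3 b5←b3 b6←b3 b7←b0 b8←b0
Dom∩ at merges:
  b6: preds {b4,b5}: {b0,b1,b3,b4} ∩ {b0,b1,b3,b5} = {b0,b1,b3}; idom=b3
  b7: preds {b1,b2,b5,b6}: {b0,b1} ∩ {b0,b2} ∩ {b0,b1,b3,b5} ∩ {b0,b1,b3,b6} = {b0}; idom=b0
  b8: preds {b2,b4,b5}: {b0,b2} ∩ {b0,b1,b3,b4} ∩ {b0,b1,b3,b5} = {b0}; idom=b0

idom(b8) = b0

Answer: b0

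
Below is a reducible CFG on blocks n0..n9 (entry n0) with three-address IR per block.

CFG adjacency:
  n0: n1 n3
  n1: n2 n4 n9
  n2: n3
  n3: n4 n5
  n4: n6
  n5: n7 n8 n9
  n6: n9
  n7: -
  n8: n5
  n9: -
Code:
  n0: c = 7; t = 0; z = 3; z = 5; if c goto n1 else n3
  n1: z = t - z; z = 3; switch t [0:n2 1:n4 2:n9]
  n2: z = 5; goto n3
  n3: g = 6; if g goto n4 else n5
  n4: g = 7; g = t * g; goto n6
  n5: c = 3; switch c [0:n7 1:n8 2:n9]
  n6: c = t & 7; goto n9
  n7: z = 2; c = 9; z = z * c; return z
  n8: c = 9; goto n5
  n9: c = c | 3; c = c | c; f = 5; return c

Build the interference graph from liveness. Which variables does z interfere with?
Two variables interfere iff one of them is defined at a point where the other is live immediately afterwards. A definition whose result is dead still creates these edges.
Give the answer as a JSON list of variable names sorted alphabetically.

Answer: ["c", "t"]

Working:
Block summaries:
  n0 def {c,t,z} use ∅
  n1 def {z} use {t,z}
  n2 def {z} use ∅
  n3 def {g} use ∅
  n4 def {g} use {t}
  n5 def {c} use ∅
  n6 def {c} use {t}
  n7 def {c,z} use ∅
  n8 def {c} use ∅
  n9 def {c,f} use {c}

Liveness:
  n0 li=∅ lo={c,t,z}
  n1 li={c,t,z} lo={c,t}
  n2 li={t} lo={t}
  n3 li={t} lo={t}
  n4 li={t} lo={t}
  n5 li=∅ lo={c}
  n6 li={t} lo={c}
  n7 li=∅ lo=∅
  n8 li=∅ lo=∅
  n9 li={c} lo=∅

Interfere edges:
  c↔{f,t,z}
  f↔{c}
  g↔{t}
  t↔{c,g,z}
  z↔{c,t}

N(z) = ["c", "t"]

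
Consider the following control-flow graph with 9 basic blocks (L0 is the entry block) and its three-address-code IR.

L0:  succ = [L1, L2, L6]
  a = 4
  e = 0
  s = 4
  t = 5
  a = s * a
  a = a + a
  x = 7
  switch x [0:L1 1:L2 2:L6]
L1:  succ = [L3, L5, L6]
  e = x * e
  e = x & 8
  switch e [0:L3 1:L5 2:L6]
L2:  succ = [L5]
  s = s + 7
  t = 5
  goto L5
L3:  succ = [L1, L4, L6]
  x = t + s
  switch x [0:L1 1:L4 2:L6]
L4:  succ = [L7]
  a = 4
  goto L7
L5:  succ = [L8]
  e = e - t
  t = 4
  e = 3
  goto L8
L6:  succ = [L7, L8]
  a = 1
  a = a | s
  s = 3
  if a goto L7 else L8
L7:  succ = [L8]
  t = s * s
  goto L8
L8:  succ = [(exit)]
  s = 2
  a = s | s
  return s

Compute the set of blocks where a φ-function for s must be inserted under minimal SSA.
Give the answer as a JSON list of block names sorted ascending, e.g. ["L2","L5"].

Answer: ["L5", "L7", "L8"]

Working:
idom tree: L1←L0 L2←L0 L3←L1 L4←L3 L5←L0 L6←L0 L7←L0 L8←L0
Dom at joins:
  L1: preds {L0,L3}: {L0} ∩ {L0,L1,L3} = {L0}; idom=L0
  L5: preds {L1,L2}: {L0,L1} ∩ {L0,L2} = {L0}; idom=L0
  L6: preds {L0,L1,L3}: {L0} ∩ {L0,L1} ∩ {L0,L1,L3} = {L0}; idom=L0
  L7: preds {L4,L6}: {L0,L1,L3,L4} ∩ {L0,L6} = {L0}; idom=L0
  L8: preds {L5,L6,L7}: {L0,L5} ∩ {L0,L6} ∩ {L0,L7} = {L0}; idom=L0

Frontier:
  join L1 pred L0: · stop@L0
  join L1 pred L3: L3→L1 stop@L0
  join L5 pred L1: L1 stop@L0
  join L5 pred L2: L2 stop@L0
  join L6 pred L0: · stop@L0
  join L6 pred L1: L1 stop@L0
  join L6 pred L3: L3→L1 stop@L0
  join L7 pred L4: L4→L3→L1 stop@L0
  join L7 pred L6: L6 stop@L0
  join L8 pred L5: L5 stop@L0
  join L8 pred L6: L6 stop@L0
  join L8 pred L7: L7 stop@L0
  DF(L0)=∅
  DF(L1)={L1,L5,L6,L7}
  DF(L2)={L5}
  DF(L3)={L1,L6,L7}
  DF(L4)={L7}
  DF(L5)={L8}
  DF(L6)={L7,L8}
  DF(L7)={L8}
  DF(L8)=∅

φ for s: defs {L0,L2,L6,L8}
  DF⁺ = {L5,L7,L8}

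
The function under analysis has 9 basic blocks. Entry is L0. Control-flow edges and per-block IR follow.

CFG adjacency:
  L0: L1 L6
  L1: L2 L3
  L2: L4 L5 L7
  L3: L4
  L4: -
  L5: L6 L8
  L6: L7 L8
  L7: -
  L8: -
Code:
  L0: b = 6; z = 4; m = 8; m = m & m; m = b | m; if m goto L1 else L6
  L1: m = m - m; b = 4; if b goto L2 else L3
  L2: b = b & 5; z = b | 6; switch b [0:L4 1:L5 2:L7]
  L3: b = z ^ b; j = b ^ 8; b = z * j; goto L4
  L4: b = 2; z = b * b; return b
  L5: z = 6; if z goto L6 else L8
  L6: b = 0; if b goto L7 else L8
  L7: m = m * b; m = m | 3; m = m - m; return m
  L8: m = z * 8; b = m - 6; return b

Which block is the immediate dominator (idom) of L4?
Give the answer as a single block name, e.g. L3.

idom tree: L1←L0 L2←L1 L3←L1 L4←L1 L5←L2 L6←L0 L7←L0 L8←L0
Join-block Dom:
  L4: preds {L2,L3}: {L0,L1,L2} ∩ {L0,L1,L3} = {L0,L1}; idom=L1
  L6: preds {L0,L5}: {L0} ∩ {L0,L1,L2,L5} = {L0}; idom=L0
  L7: preds {L2,L6}: {L0,L1,L2} ∩ {L0,L6} = {L0}; idom=L0
  L8: preds {L5,L6}: {L0,L1,L2,L5} ∩ {L0,L6} = {L0}; idom=L0

idom(L4) = L1

Answer: L1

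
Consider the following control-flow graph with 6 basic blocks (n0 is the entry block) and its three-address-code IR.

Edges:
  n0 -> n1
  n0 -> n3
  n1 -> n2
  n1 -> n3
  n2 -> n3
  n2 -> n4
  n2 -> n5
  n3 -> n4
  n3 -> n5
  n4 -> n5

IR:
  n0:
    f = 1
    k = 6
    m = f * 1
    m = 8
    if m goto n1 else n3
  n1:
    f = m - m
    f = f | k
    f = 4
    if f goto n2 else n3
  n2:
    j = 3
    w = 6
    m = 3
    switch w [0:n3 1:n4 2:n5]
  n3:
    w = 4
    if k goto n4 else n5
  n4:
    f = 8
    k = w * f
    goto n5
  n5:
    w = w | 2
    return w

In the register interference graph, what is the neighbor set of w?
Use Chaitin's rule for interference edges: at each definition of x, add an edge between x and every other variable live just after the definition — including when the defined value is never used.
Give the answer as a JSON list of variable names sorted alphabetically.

Block summaries:
  n0 def {f,k,m} use ∅
  n1 def {f} use {k,m}
  n2 def {j,m,w} use ∅
  n3 def {w} use {k}
  n4 def {f,k} use {w}
  n5 def {w} use {w}

Liveness:
  n0 li=∅ lo={k,m}
  n1 li={k,m} lo={k}
  n2 li={k} lo={k,w}
  n3 li={k} lo={w}
  n4 li={w} lo={w}
  n5 li={w} lo=∅

Interfere edges:
  f: {k,w}
  j: {k}
  k: {f,j,m,w}
  m: {k,w}
  w: {f,k,m}

N(w) = ["f", "k", "m"]

Answer: ["f", "k", "m"]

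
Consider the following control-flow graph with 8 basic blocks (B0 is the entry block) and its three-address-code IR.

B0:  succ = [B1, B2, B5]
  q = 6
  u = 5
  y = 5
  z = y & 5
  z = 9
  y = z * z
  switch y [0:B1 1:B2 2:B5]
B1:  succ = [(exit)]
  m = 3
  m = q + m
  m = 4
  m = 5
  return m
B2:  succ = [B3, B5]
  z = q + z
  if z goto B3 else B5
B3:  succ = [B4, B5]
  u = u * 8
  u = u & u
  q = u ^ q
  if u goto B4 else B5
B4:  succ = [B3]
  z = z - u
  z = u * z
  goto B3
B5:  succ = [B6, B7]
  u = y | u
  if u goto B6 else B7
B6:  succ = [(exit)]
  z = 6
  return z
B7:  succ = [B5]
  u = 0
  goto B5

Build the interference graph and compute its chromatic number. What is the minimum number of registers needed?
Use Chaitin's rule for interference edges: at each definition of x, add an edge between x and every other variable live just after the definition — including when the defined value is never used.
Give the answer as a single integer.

def/use:
  B0: {q,u,y,z} / ∅
  B1: {m} / {q}
  B2: {z} / {q,z}
  B3: {q,u} / {q,u}
  B4: {z} / {u,z}
  B5: {u} / {u,y}
  B6: {z} / ∅
  B7: {u} / ∅

Live sets:
  live B0: ∅→{q,u,y,z}
  live B1: {q}→∅
  live B2: {q,u,y,z}→{q,u,y,z}
  live B3: {q,u,y,z}→{q,u,y,z}
  live B4: {q,u,y,z}→{q,u,y,z}
  live B5: {u,y}→{y}
  live B6: ∅→∅
  live B7: {y}→{u,y}

Conflict graph:
  m — {q}
  q — {m,u,y,z}
  u — {q,y,z}
  y — {q,u,z}
  z — {q,u,y}

Registers:
  {q,u,y,z} pairwise interfere (4-clique) ⇒ χ ≥ 4
  4-colouring: c0={q}  c1={m,u}  c2={y}  c3={z}
  χ = 4

Answer: 4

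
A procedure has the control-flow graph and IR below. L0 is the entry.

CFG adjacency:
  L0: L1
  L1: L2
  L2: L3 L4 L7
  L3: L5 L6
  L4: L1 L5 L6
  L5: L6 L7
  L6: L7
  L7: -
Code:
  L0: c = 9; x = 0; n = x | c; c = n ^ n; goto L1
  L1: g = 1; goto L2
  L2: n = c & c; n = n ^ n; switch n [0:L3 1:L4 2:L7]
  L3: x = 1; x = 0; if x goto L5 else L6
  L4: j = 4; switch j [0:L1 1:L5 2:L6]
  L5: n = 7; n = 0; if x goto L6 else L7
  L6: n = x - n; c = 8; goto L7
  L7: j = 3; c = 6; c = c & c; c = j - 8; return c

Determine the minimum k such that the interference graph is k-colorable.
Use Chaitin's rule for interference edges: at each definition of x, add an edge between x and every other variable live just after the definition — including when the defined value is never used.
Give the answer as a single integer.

Block summaries:
  L0 def {c,n,x} use ∅
  L1 def {g} use ∅
  L2 def {n} use {c}
  L3 def {x} use ∅
  L4 def {j} use ∅
  L5 def {n} use {x}
  L6 def {c,n} use {n,x}
  L7 def {c,j} use ∅

Liveness:
  live L0: ∅→{c,x}
  live L1: {c,x}→{c,x}
  live L2: {c,x}→{c,n,x}
  live L3: {n}→{n,x}
  live L4: {c,n,x}→{c,n,x}
  live L5: {x}→{n,x}
  live L6: {n,x}→∅
  live L7: ∅→∅

Interfere edges:
  c: {g,j,n,x}
  g: {c,x}
  j: {c,n,x}
  n: {c,j,x}
  x: {c,g,j,n}

Colouring:
  clique {c,j,n,x} ⇒ need ≥ 4
  4-colouring: R0={c}  R1={x}  R2={g,j}  R3={n}
  χ = 4

Answer: 4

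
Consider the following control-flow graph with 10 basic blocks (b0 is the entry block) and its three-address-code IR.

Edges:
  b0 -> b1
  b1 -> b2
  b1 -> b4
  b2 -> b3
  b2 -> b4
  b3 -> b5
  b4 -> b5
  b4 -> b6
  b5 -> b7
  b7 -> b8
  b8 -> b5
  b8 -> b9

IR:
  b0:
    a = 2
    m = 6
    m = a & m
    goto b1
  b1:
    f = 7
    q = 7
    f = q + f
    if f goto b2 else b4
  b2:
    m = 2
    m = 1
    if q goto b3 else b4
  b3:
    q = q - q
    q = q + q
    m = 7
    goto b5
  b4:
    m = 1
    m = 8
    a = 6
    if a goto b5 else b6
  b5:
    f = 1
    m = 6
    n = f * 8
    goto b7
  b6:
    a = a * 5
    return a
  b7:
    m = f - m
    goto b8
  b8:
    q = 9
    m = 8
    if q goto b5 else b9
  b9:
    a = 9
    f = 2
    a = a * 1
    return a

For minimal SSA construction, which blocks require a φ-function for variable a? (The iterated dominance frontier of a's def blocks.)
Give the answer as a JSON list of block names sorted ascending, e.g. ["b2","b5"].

Answer: ["b5"]

Working:
idom tree: b1←b0 b2←b1 b3←b2 b4←b1 b5←b1 b6←b4 b7←b5 b8←b7 b9←b8
Dom∩ at merges:
  b4: preds {b1,b2}: {b0,b1} ∩ {b0,b1,b2} = {b0,b1}; idom=b1
  b5: preds {b3,b4,b8}: {b0,b1,b2,b3} ∩ {b0,b1,b4} ∩ {b0,b1,b5,b7,b8} = {b0,b1}; idom=b1

DF derivation:
  join b4 pred b1: · stop@b1
  join b4 pred b2: b2 stop@b1
  join b5 pred b3: b3→b2 stop@b1
  join b5 pred b4: b4 stop@b1
  join b5 pred b8: b8→b7→b5 stop@b1
  b0 → ∅
  b1 → ∅
  b2 → {b4,b5}
  b3 → {b5}
  b4 → {b5}
  b5 → {b5}
  b6 → ∅
  b7 → {b5}
  b8 → {b5}
  b9 → ∅

φ for a: defs {b0,b4,b6,b9}
  DF⁺ = {b5}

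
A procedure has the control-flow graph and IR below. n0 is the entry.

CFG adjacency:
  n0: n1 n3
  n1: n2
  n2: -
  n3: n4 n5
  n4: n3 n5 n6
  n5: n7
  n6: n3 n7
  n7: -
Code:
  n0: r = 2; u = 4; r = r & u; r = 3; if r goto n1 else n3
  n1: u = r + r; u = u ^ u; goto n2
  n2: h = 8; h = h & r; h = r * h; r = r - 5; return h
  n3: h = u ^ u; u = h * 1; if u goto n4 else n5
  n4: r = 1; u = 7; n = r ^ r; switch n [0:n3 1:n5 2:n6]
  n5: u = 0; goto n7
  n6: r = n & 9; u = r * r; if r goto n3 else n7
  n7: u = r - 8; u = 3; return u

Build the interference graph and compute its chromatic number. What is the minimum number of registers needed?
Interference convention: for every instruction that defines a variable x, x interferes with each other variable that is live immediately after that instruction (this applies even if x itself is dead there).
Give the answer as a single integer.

def/use:
  n0: def={r,u} ue=∅
  n1: def={u} ue={r}
  n2: def={h,r} ue={r}
  n3: def={h,u} ue={u}
  n4: def={n,r,u} ue=∅
  n5: def={u} ue=∅
  n6: def={r,u} ue={n}
  n7: def={u} ue={r}

Live sets:
  n0: in=∅ out={r,u}
  n1: in={r} out={r}
  n2: in={r} out=∅
  n3: in={r,u} out={r}
  n4: in=∅ out={n,r,u}
  n5: in={r} out={r}
  n6: in={n} out={r,u}
  n7: in={r} out=∅

Conflict graph:
  h: {r}
  n: {r,u}
  r: {h,n,u}
  u: {n,r}

Colouring:
  {n,r,u} pairwise interfere (3-clique) ⇒ χ ≥ 3
  assign h→r1 n→r1 r→r0 u→r2 — no edge inside a register ⇒ χ ≤ 3
  χ = 3

Answer: 3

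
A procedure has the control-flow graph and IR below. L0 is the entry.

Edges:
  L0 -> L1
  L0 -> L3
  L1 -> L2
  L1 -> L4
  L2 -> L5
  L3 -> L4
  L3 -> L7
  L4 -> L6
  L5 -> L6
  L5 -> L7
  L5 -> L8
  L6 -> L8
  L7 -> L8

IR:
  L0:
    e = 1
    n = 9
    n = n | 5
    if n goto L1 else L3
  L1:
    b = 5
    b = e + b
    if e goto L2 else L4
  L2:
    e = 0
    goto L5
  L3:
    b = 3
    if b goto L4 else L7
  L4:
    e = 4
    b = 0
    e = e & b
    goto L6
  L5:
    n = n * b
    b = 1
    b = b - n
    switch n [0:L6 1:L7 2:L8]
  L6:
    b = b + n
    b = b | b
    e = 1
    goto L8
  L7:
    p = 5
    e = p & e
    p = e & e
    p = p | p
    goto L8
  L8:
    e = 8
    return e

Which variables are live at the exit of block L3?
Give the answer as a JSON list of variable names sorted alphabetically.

def/use:
  L0 def {e,n} use ∅
  L1 def {b} use {e}
  L2 def {e} use ∅
  L3 def {b} use ∅
  L4 def {b,e} use ∅
  L5 def {b,n} use {b,n}
  L6 def {b,e} use {b,n}
  L7 def {e,p} use {e}
  L8 def {e} use ∅

Liveness:
  L0: in=∅ out={e,n}
  L1: in={e,n} out={b,n}
  L2: in={b,n} out={b,e,n}
  L3: in={e,n} out={e,n}
  L4: in={n} out={b,n}
  L5: in={b,e,n} out={b,e,n}
  L6: in={b,n} out=∅
  L7: in={e} out=∅
  L8: in=∅ out=∅

live-out(L3) = ["e", "n"]

Answer: ["e", "n"]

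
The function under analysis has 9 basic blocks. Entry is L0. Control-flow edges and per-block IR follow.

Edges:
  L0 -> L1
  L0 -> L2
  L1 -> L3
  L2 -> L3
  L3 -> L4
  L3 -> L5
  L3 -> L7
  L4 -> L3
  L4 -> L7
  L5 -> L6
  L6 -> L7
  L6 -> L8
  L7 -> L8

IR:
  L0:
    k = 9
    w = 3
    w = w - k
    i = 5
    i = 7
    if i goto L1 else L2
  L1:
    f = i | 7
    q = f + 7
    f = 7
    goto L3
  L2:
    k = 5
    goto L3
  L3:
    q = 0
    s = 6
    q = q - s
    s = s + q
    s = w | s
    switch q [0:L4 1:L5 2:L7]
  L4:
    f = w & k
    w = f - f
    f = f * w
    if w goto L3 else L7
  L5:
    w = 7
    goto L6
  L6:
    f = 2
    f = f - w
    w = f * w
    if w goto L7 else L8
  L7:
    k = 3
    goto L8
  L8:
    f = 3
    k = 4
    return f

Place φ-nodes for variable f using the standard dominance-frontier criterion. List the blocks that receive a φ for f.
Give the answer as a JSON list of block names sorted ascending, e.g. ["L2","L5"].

idom tree: L1←L0 L2←L0 L3←L0 L4←L3 L5←L3 L6←L5 L7←L3 L8←L3
Dom at joins:
  L3: preds {L1,L2,L4}: {L0,L1} ∩ {L0,L2} ∩ {L0,L3,L4} = {L0}; idom=L0
  L7: preds {L3,L4,L6}: {L0,L3} ∩ {L0,L3,L4} ∩ {L0,L3,L5,L6} = {L0,L3}; idom=L3
  L8: preds {L6,L7}: {L0,L3,L5,L6} ∩ {L0,L3,L7} = {L0,L3}; idom=L3

DF walk-up:
  L3←L1: walk L1 to L0
  L3←L2: walk L2 to L0
  L3←L4: walk L4→L3 to L0
  L7←L3: walk · to L3
  L7←L4: walk L4 to L3
  L7←L6: walk L6→L5 to L3
  L8←L6: walk L6→L5 to L3
  L8←L7: walk L7 to L3
  L0 → ∅
  L1 → {L3}
  L2 → {L3}
  L3 → {L3}
  L4 → {L3,L7}
  L5 → {L7,L8}
  L6 → {L7,L8}
  L7 → {L8}
  L8 → ∅

φ for f: defs {L1,L4,L6,L8}
  DF⁺ = {L3,L7,L8}

Answer: ["L3", "L7", "L8"]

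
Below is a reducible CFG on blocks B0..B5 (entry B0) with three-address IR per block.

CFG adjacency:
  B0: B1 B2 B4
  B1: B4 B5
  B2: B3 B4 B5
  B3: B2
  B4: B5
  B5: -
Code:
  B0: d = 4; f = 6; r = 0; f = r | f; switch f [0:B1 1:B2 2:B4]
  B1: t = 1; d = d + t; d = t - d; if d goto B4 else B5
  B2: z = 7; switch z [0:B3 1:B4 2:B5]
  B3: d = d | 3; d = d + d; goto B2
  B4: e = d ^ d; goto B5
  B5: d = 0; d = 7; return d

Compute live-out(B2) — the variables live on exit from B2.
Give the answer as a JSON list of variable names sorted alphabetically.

Answer: ["d"]

Derivation:
Block summaries:
  B0 def {d,f,r} use ∅
  B1 def {d,t} use {d}
  B2 def {z} use ∅
  B3 def {d} use {d}
  B4 def {e} use {d}
  B5 def {d} use ∅

Backward fixpoint:
  B0 li=∅ lo={d}
  B1 li={d} lo={d}
  B2 li={d} lo={d}
  B3 li={d} lo={d}
  B4 li={d} lo=∅
  B5 li=∅ lo=∅

live-out(B2) = ["d"]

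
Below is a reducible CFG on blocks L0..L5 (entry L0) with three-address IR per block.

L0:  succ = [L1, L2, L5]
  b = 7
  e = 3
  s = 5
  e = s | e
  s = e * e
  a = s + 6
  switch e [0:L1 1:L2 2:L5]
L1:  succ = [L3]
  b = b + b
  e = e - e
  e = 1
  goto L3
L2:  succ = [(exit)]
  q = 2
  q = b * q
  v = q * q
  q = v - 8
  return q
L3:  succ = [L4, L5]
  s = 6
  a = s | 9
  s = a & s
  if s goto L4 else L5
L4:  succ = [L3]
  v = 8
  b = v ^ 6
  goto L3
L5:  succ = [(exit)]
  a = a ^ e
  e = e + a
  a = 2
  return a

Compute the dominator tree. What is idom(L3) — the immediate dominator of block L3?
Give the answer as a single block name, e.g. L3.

Answer: L1

Analysis:
idom tree: L1←L0 L2←L0 L3←L1 L4←L3 L5←L0
Dom∩ at merges:
  L3: preds {L1,L4}: {L0,L1} ∩ {L0,L1,L3,L4} = {L0,L1}; idom=L1
  L5: preds {L0,L3}: {L0} ∩ {L0,L1,L3} = {L0}; idom=L0

idom(L3) = L1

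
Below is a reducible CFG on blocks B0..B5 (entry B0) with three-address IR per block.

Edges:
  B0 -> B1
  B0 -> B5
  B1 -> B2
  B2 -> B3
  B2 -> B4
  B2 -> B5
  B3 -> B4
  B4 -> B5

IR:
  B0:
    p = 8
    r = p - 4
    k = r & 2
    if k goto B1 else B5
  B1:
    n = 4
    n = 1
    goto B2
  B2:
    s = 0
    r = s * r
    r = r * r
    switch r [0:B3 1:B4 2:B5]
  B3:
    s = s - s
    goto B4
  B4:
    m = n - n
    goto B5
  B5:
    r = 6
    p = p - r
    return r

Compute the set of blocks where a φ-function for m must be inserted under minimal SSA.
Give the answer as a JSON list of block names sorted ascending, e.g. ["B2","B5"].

Answer: ["B5"]

Derivation:
idom tree: B1←B0 B2←B1 B3←B2 B4←B2 B5←B0
Dom∩ at merges:
  B4: preds {B2,B3}: {B0,B1,B2} ∩ {B0,B1,B2,B3} = {B0,B1,B2}; idom=B2
  B5: preds {B0,B2,B4}: {B0} ∩ {B0,B1,B2} ∩ {B0,B1,B2,B4} = {B0}; idom=B0

DF derivation:
  B4←B2: walk · to B2
  B4←B3: walk B3 to B2
  B5←B0: walk · to B0
  B5←B2: walk B2→B1 to B0
  B5←B4: walk B4→B2→B1 to B0
  B0 → ∅
  B1 → {B5}
  B2 → {B5}
  B3 → {B4}
  B4 → {B5}
  B5 → ∅

φ for m: defs {B4}
  DF⁺ = {B5}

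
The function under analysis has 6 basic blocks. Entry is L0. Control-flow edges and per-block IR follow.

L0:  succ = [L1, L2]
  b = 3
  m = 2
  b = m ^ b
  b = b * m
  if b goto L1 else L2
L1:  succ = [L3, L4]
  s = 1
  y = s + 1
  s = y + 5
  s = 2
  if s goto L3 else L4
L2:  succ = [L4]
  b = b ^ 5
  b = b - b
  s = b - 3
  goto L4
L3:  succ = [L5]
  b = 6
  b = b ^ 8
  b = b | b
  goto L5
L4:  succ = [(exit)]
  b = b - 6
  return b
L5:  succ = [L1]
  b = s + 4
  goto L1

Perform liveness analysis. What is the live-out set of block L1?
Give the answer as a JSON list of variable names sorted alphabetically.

Answer: ["b", "s"]

Working:
def/use:
  L0: {b,m} / ∅
  L1: {s,y} / ∅
  L2: {b,s} / {b}
  L3: {b} / ∅
  L4: {b} / {b}
  L5: {b} / {s}

Liveness:
  live L0: ∅→{b}
  live L1: {b}→{b,s}
  live L2: {b}→{b}
  live L3: {s}→{s}
  live L4: {b}→∅
  live L5: {s}→{b}

live-out(L1) = ["b", "s"]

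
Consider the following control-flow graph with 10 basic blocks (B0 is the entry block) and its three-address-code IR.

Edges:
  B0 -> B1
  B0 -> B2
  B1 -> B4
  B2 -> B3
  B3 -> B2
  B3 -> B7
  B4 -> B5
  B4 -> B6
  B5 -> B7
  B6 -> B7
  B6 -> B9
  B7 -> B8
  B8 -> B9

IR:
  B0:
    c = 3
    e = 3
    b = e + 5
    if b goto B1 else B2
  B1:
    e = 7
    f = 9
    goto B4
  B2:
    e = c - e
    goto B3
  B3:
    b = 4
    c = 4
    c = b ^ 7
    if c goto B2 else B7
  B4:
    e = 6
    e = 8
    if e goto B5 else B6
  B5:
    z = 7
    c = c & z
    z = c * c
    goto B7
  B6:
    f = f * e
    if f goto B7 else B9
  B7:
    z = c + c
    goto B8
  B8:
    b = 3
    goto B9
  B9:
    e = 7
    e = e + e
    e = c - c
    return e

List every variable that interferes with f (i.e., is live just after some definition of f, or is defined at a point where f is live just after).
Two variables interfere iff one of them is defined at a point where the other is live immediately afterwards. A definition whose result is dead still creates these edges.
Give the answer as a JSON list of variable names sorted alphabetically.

Answer: ["c", "e"]

Working:
def/use:
  B0: def={b,c,e} ue=∅
  B1: def={e,f} ue=∅
  B2: def={e} ue={c,e}
  B3: def={b,c} ue=∅
  B4: def={e} ue=∅
  B5: def={c,z} ue={c}
  B6: def={f} ue={e,f}
  B7: def={z} ue={c}
  B8: def={b} ue=∅
  B9: def={e} ue={c}

Liveness:
  B0: in=∅ out={c,e}
  B1: in={c} out={c,f}
  B2: in={c,e} out={e}
  B3: in={e} out={c,e}
  B4: in={c,f} out={c,e,f}
  B5: in={c} out={c}
  B6: in={c,e,f} out={c}
  B7: in={c} out={c}
  B8: in={c} out={c}
  B9: in={c} out=∅

Conflict graph:
  b: {c,e}
  c: {b,e,f,z}
  e: {b,c,f}
  f: {c,e}
  z: {c}

N(f) = ["c", "e"]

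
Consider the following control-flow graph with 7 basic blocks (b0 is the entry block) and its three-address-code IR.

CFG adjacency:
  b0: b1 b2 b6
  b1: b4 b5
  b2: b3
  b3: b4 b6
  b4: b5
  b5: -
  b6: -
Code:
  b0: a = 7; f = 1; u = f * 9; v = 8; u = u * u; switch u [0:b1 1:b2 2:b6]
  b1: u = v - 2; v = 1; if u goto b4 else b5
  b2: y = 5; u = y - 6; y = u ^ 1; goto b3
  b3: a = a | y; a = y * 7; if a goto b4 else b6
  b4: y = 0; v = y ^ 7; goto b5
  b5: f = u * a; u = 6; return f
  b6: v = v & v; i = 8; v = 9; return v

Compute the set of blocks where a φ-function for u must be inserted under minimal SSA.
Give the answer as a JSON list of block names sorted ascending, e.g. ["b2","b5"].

idom tree: b1←b0 b2←b0 b3←b2 b4←b0 b5←b0 b6←b0
Dom∩ at merges:
  b4: preds {b1,b3}: {b0,b1} ∩ {b0,b2,b3} = {b0}; idom=b0
  b5: preds {b1,b4}: {b0,b1} ∩ {b0,b4} = {b0}; idom=b0
  b6: preds {b0,b3}: {b0} ∩ {b0,b2,b3} = {b0}; idom=b0

DF walk-up:
  join b4 pred b1: b1 stop@b0
  join b4 pred b3: b3→b2 stop@b0
  join b5 pred b1: b1 stop@b0
  join b5 pred b4: b4 stop@b0
  join b6 pred b0: · stop@b0
  join b6 pred b3: b3→b2 stop@b0
  b0 → ∅
  b1 → {b4,b5}
  b2 → {b4,b6}
  b3 → {b4,b6}
  b4 → {b5}
  b5 → ∅
  b6 → ∅

φ for u: defs {b0,b1,b2,b5}
  DF⁺ = {b4,b5,b6}

Answer: ["b4", "b5", "b6"]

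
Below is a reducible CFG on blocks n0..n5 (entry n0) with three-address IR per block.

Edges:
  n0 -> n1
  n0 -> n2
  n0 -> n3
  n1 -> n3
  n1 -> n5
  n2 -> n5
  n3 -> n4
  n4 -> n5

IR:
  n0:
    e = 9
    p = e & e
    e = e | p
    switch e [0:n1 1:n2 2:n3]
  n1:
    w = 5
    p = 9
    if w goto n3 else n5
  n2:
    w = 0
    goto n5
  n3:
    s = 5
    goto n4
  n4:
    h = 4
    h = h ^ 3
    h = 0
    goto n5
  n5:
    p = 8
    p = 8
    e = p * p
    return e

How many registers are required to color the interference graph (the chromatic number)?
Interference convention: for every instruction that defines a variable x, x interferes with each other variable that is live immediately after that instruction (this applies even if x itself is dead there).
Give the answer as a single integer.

Per-block:
  n0 def {e,p} use ∅
  n1 def {p,w} use ∅
  n2 def {w} use ∅
  n3 def {s} use ∅
  n4 def {h} use ∅
  n5 def {e,p} use ∅

Backward fixpoint:
  n0: in=∅ out=∅
  n1: in=∅ out=∅
  n2: in=∅ out=∅
  n3: in=∅ out=∅
  n4: in=∅ out=∅
  n5: in=∅ out=∅

Conflict graph:
  e↔{p}
  h↔∅
  p↔{e,w}
  s↔∅
  w↔{p}

Chromatic number:
  clique {e,p} ⇒ need ≥ 2
  assign e→R1 h→R0 p→R0 s→R0 w→R1 — no edge inside a register ⇒ χ ≤ 2
  χ = 2

Answer: 2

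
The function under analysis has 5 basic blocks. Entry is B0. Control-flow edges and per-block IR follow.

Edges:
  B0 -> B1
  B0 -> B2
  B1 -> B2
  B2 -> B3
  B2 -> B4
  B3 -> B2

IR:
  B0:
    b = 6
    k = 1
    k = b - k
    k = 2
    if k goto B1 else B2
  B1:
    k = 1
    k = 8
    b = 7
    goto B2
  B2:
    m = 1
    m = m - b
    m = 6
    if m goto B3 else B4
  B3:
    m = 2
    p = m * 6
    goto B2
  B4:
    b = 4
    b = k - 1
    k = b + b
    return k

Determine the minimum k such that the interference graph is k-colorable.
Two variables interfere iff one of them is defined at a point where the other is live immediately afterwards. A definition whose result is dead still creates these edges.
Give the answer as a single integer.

Answer: 3

Working:
def/use:
  B0: def={b,k} ue=∅
  B1: def={b,k} ue=∅
  B2: def={m} ue={b}
  B3: def={m,p} ue=∅
  B4: def={b,k} ue={k}

Liveness:
  B0: in=∅ out={b,k}
  B1: in=∅ out={b,k}
  B2: in={b,k} out={b,k}
  B3: in={b,k} out={b,k}
  B4: in={k} out=∅

Interference:
  b↔{k,m,p}
  k↔{b,m,p}
  m↔{b,k}
  p↔{b,k}

Chromatic number:
  clique {b,k,m} ⇒ need ≥ 3
  assign b→R0 k→R1 m→R2 p→R2 — no edge inside a register ⇒ χ ≤ 3
  χ = 3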